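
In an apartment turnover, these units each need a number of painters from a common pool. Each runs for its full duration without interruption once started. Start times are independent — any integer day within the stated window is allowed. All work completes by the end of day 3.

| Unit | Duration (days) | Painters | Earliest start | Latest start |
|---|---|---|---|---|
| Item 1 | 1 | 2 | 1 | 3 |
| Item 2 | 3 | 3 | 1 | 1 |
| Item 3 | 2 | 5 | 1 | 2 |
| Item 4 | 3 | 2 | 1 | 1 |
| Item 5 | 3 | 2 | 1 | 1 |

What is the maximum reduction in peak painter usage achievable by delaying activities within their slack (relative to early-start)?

2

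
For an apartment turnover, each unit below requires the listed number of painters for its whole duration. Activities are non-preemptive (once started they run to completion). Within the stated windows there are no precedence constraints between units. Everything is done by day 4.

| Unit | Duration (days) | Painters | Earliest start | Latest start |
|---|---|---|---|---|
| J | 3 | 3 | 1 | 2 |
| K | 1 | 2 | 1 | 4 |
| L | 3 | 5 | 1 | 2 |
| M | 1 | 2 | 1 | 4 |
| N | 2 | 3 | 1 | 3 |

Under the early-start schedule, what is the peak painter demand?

Early-start schedule: J@1, K@1, L@1, M@1, N@1.
Load per day: day 1: 15, day 2: 11, day 3: 8, day 4: 0.
Peak is 15.

15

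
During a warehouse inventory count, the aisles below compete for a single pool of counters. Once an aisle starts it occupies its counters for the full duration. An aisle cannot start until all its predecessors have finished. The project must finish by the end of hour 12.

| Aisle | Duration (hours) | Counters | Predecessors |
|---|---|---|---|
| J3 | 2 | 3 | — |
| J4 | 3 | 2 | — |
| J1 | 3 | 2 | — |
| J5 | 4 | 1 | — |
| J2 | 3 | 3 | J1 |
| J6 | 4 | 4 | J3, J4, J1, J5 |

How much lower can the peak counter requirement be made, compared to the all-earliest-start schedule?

Early-start peak: h1:8  h2:8  h3:5  h4:4  h5:7  h6:7  h7:4  h8:4  h9:0  h10:0  h11:0  h12:0 ⇒ 8.
Leveled (J3@4, J4@1, J1@1, J5@4, J2@6, J6@9): h1:4  h2:4  h3:4  h4:4  h5:4  h6:4  h7:4  h8:3  h9:4  h10:4  h11:4  h12:4 ⇒ 4.
Reduction 8 − 4 = 4.

4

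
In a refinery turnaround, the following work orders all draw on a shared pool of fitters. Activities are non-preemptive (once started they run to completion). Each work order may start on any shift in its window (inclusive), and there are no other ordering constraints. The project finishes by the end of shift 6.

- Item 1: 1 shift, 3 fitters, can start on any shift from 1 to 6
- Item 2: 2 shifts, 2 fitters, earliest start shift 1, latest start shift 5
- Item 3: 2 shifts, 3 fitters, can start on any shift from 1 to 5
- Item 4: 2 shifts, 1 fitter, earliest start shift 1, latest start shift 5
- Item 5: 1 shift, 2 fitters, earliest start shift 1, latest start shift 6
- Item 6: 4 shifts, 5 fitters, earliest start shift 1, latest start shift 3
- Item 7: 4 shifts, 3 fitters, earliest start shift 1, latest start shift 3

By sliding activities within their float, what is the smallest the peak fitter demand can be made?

9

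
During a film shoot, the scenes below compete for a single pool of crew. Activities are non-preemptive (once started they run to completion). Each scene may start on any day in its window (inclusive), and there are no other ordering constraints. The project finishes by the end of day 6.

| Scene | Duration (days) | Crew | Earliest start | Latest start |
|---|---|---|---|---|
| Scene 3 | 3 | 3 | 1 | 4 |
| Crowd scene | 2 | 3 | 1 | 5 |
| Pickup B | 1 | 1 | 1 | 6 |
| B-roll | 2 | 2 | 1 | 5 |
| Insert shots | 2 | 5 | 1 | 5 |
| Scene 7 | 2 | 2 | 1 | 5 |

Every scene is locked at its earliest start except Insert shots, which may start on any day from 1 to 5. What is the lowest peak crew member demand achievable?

11

Insert shots@1: d1:16  d2:15  d3:3  d4:0  d5:0  d6:0 → peak 16
Insert shots@2: d1:11  d2:15  d3:8  d4:0  d5:0  d6:0 → peak 15
Insert shots@3: d1:11  d2:10  d3:8  d4:5  d5:0  d6:0 → peak 11
Insert shots@4: d1:11  d2:10  d3:3  d4:5  d5:5  d6:0 → peak 11
Insert shots@5: d1:11  d2:10  d3:3  d4:0  d5:5  d6:5 → peak 11
Best is Insert shots@3, peak 11.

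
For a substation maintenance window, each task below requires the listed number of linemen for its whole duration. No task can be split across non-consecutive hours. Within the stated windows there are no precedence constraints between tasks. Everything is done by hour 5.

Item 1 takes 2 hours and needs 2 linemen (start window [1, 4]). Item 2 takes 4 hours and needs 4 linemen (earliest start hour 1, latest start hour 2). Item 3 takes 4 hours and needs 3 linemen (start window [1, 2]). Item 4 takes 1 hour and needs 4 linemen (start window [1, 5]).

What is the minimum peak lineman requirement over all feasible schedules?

Early-start (Item 1@1, Item 2@1, Item 3@1, Item 4@1) gives peak 13: h1:13  h2:9  h3:7  h4:7  h5:0.
Shift Item 4→5.
Schedule Item 1@1, Item 2@1, Item 3@1, Item 4@5: h1:9  h2:9  h3:7  h4:7  h5:4 — peak 9.

9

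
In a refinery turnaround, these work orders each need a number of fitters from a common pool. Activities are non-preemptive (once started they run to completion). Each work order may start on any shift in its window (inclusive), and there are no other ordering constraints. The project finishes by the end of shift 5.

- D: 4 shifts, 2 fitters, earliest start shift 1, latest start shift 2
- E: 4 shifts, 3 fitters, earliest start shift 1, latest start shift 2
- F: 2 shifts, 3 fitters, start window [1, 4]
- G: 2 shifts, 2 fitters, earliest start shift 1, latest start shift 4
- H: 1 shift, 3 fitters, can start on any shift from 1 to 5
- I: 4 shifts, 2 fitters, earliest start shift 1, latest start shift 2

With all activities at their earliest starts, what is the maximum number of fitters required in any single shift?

Early-start schedule: D@1, E@1, F@1, G@1, H@1, I@1.
Load per shift: shift 1: 15, shift 2: 12, shift 3: 7, shift 4: 7, shift 5: 0.
Peak is 15.

15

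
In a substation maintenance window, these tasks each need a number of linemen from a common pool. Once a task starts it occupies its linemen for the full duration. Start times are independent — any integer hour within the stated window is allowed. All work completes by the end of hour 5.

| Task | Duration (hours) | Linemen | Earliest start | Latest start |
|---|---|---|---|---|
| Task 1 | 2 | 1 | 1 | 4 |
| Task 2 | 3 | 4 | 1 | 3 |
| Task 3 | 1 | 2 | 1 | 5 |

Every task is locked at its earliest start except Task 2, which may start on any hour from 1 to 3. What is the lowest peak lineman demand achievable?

4

Task 2@1: h1:7  h2:5  h3:4  h4:0  h5:0 → peak 7
Task 2@2: h1:3  h2:5  h3:4  h4:4  h5:0 → peak 5
Task 2@3: h1:3  h2:1  h3:4  h4:4  h5:4 → peak 4
Best is Task 2@3, peak 4.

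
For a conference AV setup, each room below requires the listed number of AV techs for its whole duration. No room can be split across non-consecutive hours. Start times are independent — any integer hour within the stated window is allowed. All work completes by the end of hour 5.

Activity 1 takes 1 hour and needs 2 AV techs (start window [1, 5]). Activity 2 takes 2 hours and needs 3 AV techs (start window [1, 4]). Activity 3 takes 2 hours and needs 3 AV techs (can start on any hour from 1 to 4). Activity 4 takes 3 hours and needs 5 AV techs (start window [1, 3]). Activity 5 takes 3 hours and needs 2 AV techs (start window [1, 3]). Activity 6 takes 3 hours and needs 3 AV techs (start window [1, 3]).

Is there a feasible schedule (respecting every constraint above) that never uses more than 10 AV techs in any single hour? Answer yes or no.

Schedule Activity 1@1, Activity 2@1, Activity 3@1, Activity 4@3, Activity 5@1, Activity 6@3: h1:10  h2:8  h3:10  h4:8  h5:8 — peak 10 ≤ 10.

yes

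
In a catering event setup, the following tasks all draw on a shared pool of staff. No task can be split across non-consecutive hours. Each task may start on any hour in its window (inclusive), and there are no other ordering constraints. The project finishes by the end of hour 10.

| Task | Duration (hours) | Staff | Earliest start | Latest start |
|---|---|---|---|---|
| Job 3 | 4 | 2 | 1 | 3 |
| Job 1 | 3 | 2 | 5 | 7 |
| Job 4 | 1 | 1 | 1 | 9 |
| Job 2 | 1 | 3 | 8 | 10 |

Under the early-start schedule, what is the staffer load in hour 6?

At early start, hour 6 has: Job 1.
Demand: 2 = 2.

2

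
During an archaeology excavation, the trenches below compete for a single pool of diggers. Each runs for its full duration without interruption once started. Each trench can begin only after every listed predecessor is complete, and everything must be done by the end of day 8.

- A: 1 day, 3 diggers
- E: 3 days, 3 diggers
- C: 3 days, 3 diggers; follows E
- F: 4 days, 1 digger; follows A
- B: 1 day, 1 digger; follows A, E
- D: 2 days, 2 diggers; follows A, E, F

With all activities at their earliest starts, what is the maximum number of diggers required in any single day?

6

Early-start schedule: A@1, E@1, C@4, F@2, B@4, D@6.
Load per day: day 1: 6, day 2: 4, day 3: 4, day 4: 5, day 5: 4, day 6: 5, day 7: 2, day 8: 0.
Peak is 6.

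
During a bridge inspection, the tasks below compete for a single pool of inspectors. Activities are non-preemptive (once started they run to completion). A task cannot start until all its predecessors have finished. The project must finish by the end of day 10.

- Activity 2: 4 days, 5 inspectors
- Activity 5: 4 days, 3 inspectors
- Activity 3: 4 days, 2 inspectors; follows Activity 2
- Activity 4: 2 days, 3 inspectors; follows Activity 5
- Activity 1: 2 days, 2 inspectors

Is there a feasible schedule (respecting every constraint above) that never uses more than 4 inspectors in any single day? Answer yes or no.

Total inspector-days = 50; over 10 days the average is 50/10 > 4, so some day must exceed 4.

no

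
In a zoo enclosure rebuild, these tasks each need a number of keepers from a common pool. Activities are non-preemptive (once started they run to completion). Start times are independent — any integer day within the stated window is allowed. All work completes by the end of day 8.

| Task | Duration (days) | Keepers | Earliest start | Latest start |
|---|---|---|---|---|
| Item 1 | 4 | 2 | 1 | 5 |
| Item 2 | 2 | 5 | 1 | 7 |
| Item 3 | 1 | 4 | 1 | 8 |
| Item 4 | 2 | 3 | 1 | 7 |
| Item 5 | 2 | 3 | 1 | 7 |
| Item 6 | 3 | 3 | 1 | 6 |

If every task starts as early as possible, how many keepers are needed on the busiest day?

20

Early-start schedule: Item 1@1, Item 2@1, Item 3@1, Item 4@1, Item 5@1, Item 6@1.
Load per day: day 1: 20, day 2: 16, day 3: 5, day 4: 2, day 5: 0, day 6: 0, day 7: 0, day 8: 0.
Peak is 20.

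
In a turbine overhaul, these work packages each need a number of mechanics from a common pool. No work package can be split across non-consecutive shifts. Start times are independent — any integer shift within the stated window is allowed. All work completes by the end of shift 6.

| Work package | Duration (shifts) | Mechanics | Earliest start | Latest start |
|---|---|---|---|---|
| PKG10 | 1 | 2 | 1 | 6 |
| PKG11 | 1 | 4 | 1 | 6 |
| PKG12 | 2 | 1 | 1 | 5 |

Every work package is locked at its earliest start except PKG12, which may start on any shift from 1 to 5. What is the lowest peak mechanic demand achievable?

PKG12@1: s1:7  s2:1  s3:0  s4:0  s5:0  s6:0 → peak 7
PKG12@2: s1:6  s2:1  s3:1  s4:0  s5:0  s6:0 → peak 6
PKG12@3: s1:6  s2:0  s3:1  s4:1  s5:0  s6:0 → peak 6
PKG12@4: s1:6  s2:0  s3:0  s4:1  s5:1  s6:0 → peak 6
PKG12@5: s1:6  s2:0  s3:0  s4:0  s5:1  s6:1 → peak 6
Best is PKG12@2, peak 6.

6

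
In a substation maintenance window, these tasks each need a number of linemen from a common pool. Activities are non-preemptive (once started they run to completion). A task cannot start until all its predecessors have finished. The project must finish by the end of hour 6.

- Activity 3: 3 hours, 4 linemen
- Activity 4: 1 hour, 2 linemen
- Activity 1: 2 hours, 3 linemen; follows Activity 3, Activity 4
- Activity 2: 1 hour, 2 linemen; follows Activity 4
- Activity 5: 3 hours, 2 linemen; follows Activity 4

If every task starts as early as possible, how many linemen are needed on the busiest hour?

8

Early-start schedule: Activity 3@1, Activity 4@1, Activity 1@4, Activity 2@2, Activity 5@2.
Load per hour: hour 1: 6, hour 2: 8, hour 3: 6, hour 4: 5, hour 5: 3, hour 6: 0.
Peak is 8.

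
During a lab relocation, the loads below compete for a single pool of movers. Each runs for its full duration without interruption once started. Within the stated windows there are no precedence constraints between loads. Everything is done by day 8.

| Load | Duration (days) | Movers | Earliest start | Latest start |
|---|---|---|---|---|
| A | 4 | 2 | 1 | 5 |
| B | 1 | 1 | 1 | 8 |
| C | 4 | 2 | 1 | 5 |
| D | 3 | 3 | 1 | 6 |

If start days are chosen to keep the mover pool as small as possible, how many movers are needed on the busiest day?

Early-start (A@1, B@1, C@1, D@1) gives peak 8: d1:8  d2:7  d3:7  d4:4  d5:0  d6:0  d7:0  d8:0.
Shift C→2, D→6.
Schedule A@1, B@1, C@2, D@6: d1:3  d2:4  d3:4  d4:4  d5:2  d6:3  d7:3  d8:3 — peak 4.
Total mover-days = 26 over 8 days ⇒ peak ≥ ⌈26/8⌉ = 4, so 4 is optimal.

4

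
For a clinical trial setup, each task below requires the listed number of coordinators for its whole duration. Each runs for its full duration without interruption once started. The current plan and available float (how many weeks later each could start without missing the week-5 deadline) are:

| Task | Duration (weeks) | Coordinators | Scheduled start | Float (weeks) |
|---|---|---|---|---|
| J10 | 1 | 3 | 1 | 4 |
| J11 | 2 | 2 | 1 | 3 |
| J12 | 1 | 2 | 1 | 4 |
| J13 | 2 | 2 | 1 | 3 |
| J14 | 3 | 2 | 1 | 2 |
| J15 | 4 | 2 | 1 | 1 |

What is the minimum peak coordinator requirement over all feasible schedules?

Early-start (J10@1, J11@1, J12@1, J13@1, J14@1, J15@1) gives peak 13: w1:13  w2:8  w3:4  w4:2  w5:0.
Shift J12→2, J13→3, J14→3, J15→2.
Schedule J10@1, J11@1, J12@2, J13@3, J14@3, J15@2: w1:5  w2:6  w3:6  w4:6  w5:4 — peak 6.
Total coordinator-weeks = 27 over 5 weeks ⇒ peak ≥ ⌈27/5⌉ = 6, so 6 is optimal.

6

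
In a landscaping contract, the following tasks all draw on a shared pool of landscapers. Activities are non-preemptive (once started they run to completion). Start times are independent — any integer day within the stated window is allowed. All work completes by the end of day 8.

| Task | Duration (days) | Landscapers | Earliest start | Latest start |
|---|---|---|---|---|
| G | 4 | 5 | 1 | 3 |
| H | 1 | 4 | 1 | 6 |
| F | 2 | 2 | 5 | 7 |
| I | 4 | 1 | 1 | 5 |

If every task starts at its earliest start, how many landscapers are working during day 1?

At early start, day 1 has: G, H, I.
Demand: 5 + 4 + 1 = 10.

10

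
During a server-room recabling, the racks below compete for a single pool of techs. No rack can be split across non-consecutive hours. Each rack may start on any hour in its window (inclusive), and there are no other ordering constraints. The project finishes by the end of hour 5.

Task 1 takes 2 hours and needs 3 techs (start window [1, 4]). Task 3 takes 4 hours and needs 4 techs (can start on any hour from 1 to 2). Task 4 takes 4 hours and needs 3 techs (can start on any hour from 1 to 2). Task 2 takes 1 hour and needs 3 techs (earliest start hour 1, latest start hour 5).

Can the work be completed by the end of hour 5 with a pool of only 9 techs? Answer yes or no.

The minimum achievable peak is 10; 9 < 10, so no feasible schedule stays within the cap.

no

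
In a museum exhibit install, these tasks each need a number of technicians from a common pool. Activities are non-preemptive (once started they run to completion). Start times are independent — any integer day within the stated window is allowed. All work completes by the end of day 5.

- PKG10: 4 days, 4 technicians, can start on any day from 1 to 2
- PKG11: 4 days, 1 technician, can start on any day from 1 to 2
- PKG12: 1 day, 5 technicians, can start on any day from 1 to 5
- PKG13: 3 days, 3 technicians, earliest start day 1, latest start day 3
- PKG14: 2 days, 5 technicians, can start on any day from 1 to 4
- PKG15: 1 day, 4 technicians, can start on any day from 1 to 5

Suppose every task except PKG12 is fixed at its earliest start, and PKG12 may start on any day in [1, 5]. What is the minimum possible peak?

17

PKG12@1: d1:22  d2:13  d3:8  d4:5  d5:0 → peak 22
PKG12@2: d1:17  d2:18  d3:8  d4:5  d5:0 → peak 18
PKG12@3: d1:17  d2:13  d3:13  d4:5  d5:0 → peak 17
PKG12@4: d1:17  d2:13  d3:8  d4:10  d5:0 → peak 17
PKG12@5: d1:17  d2:13  d3:8  d4:5  d5:5 → peak 17
Best is PKG12@3, peak 17.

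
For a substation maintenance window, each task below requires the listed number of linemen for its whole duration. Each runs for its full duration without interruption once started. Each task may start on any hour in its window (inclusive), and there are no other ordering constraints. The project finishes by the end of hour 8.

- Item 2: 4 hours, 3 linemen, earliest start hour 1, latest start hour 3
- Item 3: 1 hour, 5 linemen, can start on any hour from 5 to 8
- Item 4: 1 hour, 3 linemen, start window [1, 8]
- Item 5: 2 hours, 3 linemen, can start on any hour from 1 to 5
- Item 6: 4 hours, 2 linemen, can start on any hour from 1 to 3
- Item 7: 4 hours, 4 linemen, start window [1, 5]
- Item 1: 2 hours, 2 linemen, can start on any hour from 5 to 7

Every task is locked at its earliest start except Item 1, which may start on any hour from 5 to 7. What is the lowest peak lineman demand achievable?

15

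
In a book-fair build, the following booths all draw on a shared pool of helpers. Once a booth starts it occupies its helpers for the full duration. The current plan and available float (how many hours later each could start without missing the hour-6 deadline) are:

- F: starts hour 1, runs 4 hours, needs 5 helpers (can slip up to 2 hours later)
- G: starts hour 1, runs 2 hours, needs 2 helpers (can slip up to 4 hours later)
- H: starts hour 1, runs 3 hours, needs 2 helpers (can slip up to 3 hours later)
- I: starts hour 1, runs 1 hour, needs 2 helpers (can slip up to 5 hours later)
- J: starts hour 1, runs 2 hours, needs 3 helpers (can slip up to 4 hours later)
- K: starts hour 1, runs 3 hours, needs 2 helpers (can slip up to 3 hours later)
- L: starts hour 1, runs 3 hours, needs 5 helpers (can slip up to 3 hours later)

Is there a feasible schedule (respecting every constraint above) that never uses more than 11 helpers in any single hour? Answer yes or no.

Schedule F@1, G@1, H@1, I@3, J@5, K@1, L@4: h1:11  h2:11  h3:11  h4:10  h5:8  h6:8 — peak 11 ≤ 11.

yes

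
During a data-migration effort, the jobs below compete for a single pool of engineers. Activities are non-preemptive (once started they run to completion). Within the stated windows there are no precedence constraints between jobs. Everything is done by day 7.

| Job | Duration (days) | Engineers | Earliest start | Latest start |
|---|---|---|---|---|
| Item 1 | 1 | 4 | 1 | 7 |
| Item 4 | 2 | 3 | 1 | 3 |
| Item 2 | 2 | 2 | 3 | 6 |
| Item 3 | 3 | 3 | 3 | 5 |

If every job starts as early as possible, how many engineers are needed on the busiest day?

Early-start schedule: Item 1@1, Item 4@1, Item 2@3, Item 3@3.
Load per day: day 1: 7, day 2: 3, day 3: 5, day 4: 5, day 5: 3, day 6: 0, day 7: 0.
Peak is 7.

7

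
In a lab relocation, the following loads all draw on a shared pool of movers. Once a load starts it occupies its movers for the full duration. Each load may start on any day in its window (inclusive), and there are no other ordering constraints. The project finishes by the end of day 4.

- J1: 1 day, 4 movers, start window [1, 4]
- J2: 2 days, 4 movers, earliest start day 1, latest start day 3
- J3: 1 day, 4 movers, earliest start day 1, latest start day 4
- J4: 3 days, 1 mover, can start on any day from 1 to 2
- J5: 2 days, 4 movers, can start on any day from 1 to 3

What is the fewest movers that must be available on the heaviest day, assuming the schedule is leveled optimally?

9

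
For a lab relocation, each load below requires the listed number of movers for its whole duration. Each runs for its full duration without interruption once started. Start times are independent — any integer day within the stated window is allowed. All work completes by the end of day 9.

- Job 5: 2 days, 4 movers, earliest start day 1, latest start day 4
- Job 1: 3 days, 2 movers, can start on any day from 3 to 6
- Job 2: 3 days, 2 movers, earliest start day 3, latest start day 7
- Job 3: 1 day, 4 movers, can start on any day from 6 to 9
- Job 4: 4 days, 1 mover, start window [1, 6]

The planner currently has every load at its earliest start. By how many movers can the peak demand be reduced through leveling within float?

1

Early-start peak: d1:5  d2:5  d3:5  d4:5  d5:4  d6:4  d7:0  d8:0  d9:0 ⇒ 5.
Leveled (Job 5@1, Job 1@3, Job 2@6, Job 3@9, Job 4@3): d1:4  d2:4  d3:3  d4:3  d5:3  d6:3  d7:2  d8:2  d9:4 ⇒ 4.
Reduction 5 − 4 = 1.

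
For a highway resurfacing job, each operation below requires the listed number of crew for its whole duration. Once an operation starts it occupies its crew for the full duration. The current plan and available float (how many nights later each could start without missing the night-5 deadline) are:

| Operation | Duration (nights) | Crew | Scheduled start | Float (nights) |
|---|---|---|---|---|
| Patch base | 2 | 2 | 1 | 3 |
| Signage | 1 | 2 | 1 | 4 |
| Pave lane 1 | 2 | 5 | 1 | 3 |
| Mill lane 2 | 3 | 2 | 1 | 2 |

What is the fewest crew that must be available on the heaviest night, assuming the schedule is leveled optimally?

Early-start (Patch base@1, Signage@1, Pave lane 1@1, Mill lane 2@1) gives peak 11: n1:11  n2:9  n3:2  n4:0  n5:0.
Shift Signage→3, Pave lane 1→4.
Schedule Patch base@1, Signage@3, Pave lane 1@4, Mill lane 2@1: n1:4  n2:4  n3:4  n4:5  n5:5 — peak 5.
Total crew member-nights = 22 over 5 nights ⇒ peak ≥ ⌈22/5⌉ = 5, so 5 is optimal.

5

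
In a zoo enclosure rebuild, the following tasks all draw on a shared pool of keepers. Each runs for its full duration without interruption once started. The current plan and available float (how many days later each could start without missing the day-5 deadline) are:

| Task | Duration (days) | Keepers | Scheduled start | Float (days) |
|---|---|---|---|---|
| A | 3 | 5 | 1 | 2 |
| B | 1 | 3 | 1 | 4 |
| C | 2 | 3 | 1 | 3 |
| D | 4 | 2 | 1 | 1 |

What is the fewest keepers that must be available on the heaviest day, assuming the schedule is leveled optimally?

7

Early-start (A@1, B@1, C@1, D@1) gives peak 13: d1:13  d2:10  d3:7  d4:2  d5:0.
Shift B→5, C→4.
Schedule A@1, B@5, C@4, D@1: d1:7  d2:7  d3:7  d4:5  d5:6 — peak 7.
Total keeper-days = 32 over 5 days ⇒ peak ≥ ⌈32/5⌉ = 7, so 7 is optimal.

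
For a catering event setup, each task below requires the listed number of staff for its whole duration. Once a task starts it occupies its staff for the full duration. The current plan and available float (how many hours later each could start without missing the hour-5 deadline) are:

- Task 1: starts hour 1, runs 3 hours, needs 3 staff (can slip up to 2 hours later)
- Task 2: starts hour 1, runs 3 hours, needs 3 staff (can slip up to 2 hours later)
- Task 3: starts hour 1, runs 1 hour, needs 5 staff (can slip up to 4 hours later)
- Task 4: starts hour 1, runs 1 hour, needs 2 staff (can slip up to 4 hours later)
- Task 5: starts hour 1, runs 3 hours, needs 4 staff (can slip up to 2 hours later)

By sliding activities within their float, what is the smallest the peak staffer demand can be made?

Early-start (Task 1@1, Task 2@1, Task 3@1, Task 4@1, Task 5@1) gives peak 17: h1:17  h2:10  h3:10  h4:0  h5:0.
Shift Task 3→4, Task 5→2.
Schedule Task 1@1, Task 2@1, Task 3@4, Task 4@1, Task 5@2: h1:8  h2:10  h3:10  h4:9  h5:0 — peak 10.

10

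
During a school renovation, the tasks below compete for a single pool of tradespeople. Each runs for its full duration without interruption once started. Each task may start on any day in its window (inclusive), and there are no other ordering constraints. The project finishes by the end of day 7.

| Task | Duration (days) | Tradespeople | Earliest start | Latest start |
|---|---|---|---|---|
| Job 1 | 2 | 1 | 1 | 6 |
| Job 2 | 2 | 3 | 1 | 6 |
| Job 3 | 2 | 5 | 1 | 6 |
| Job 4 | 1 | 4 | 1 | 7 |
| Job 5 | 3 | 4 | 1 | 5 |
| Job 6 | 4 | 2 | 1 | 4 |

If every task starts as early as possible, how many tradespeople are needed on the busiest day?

19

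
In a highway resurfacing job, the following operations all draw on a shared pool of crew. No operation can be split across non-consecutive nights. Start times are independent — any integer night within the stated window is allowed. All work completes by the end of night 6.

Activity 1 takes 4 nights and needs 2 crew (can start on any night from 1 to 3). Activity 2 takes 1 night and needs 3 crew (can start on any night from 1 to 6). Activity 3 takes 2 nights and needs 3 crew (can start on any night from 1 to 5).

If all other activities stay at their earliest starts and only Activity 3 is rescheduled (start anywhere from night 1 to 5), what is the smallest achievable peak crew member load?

5

Activity 3@1: n1:8  n2:5  n3:2  n4:2  n5:0  n6:0 → peak 8
Activity 3@2: n1:5  n2:5  n3:5  n4:2  n5:0  n6:0 → peak 5
Activity 3@3: n1:5  n2:2  n3:5  n4:5  n5:0  n6:0 → peak 5
Activity 3@4: n1:5  n2:2  n3:2  n4:5  n5:3  n6:0 → peak 5
Activity 3@5: n1:5  n2:2  n3:2  n4:2  n5:3  n6:3 → peak 5
Best is Activity 3@2, peak 5.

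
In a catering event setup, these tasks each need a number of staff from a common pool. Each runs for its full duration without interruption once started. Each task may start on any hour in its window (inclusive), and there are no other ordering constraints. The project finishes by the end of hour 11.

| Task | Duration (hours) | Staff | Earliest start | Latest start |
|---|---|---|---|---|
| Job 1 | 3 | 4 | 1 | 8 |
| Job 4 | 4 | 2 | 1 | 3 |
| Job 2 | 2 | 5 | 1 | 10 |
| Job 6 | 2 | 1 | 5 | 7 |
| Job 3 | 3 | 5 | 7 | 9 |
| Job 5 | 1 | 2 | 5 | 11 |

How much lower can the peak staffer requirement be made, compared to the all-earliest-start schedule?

Early-start peak: h1:11  h2:11  h3:6  h4:2  h5:3  h6:1  h7:5  h8:5  h9:5  h10:0  h11:0 ⇒ 11.
Leveled (Job 1@1, Job 4@1, Job 2@5, Job 6@5, Job 3@7, Job 5@10): h1:6  h2:6  h3:6  h4:2  h5:6  h6:6  h7:5  h8:5  h9:5  h10:2  h11:0 ⇒ 6.
Reduction 11 − 6 = 5.

5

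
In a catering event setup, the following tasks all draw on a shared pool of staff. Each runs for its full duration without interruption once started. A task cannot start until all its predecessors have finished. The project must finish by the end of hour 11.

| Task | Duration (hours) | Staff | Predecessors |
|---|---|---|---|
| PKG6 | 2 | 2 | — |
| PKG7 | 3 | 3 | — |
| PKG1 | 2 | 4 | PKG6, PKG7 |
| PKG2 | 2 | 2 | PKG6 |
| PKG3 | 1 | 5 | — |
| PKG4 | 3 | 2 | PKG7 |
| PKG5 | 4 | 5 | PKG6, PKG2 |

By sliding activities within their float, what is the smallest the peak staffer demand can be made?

Early-start (PKG6@1, PKG7@1, PKG1@4, PKG2@3, PKG3@1, PKG4@4, PKG5@5) gives peak 11: h1:10  h2:5  h3:5  h4:8  h5:11  h6:7  h7:5  h8:5  h9:0  h10:0  h11:0.
Shift PKG1→5, PKG3→7, PKG5→8.
Schedule PKG6@1, PKG7@1, PKG1@5, PKG2@3, PKG3@7, PKG4@4, PKG5@8: h1:5  h2:5  h3:5  h4:4  h5:6  h6:6  h7:5  h8:5  h9:5  h10:5  h11:5 — peak 6.
Total staffer-hours = 56 over 11 hours ⇒ peak ≥ ⌈56/11⌉ = 6, so 6 is optimal.

6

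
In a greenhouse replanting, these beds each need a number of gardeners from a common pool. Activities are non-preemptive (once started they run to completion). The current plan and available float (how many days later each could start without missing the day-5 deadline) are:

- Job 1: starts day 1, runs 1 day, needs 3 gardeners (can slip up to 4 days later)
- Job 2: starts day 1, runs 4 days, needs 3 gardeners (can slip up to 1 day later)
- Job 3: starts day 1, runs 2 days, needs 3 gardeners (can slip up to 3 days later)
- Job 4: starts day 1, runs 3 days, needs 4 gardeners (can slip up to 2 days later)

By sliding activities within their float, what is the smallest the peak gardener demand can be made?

7

Early-start (Job 1@1, Job 2@1, Job 3@1, Job 4@1) gives peak 13: d1:13  d2:10  d3:7  d4:3  d5:0.
Shift Job 2→2, Job 4→3.
Schedule Job 1@1, Job 2@2, Job 3@1, Job 4@3: d1:6  d2:6  d3:7  d4:7  d5:7 — peak 7.
Total gardener-days = 33 over 5 days ⇒ peak ≥ ⌈33/5⌉ = 7, so 7 is optimal.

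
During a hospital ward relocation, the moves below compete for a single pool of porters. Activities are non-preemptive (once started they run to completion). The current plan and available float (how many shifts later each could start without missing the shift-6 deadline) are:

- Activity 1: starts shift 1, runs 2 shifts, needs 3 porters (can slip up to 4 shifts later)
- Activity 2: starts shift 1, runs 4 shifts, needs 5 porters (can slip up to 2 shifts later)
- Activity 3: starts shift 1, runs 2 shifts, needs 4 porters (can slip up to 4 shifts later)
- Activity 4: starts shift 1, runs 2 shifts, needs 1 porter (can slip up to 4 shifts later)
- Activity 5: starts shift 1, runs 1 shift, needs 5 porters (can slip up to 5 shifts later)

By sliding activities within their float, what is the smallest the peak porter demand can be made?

9

Early-start (Activity 1@1, Activity 2@1, Activity 3@1, Activity 4@1, Activity 5@1) gives peak 18: s1:18  s2:13  s3:5  s4:5  s5:0  s6:0.
Shift Activity 3→3, Activity 5→5.
Schedule Activity 1@1, Activity 2@1, Activity 3@3, Activity 4@1, Activity 5@5: s1:9  s2:9  s3:9  s4:9  s5:5  s6:0 — peak 9.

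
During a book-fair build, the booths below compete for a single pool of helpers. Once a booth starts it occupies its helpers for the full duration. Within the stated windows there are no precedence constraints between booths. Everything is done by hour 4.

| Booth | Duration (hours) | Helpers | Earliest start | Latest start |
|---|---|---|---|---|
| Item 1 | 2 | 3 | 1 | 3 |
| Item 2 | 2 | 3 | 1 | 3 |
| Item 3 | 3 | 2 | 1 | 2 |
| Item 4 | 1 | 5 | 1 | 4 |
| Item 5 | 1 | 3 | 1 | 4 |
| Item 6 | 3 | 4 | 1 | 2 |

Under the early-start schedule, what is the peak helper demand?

20

Early-start schedule: Item 1@1, Item 2@1, Item 3@1, Item 4@1, Item 5@1, Item 6@1.
Load per hour: hour 1: 20, hour 2: 12, hour 3: 6, hour 4: 0.
Peak is 20.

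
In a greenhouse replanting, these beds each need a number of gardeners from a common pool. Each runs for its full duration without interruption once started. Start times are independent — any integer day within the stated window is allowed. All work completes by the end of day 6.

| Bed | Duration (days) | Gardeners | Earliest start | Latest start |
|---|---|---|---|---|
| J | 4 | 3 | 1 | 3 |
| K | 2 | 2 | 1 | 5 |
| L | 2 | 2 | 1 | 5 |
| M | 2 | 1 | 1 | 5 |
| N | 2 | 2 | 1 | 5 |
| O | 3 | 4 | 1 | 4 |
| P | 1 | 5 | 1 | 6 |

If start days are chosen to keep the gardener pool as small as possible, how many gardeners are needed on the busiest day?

8

Early-start (J@1, K@1, L@1, M@1, N@1, O@1, P@1) gives peak 19: d1:19  d2:14  d3:7  d4:3  d5:0  d6:0.
Shift N→5, O→3, P→6.
Schedule J@1, K@1, L@1, M@1, N@5, O@3, P@6: d1:8  d2:8  d3:7  d4:7  d5:6  d6:7 — peak 8.
Total gardener-days = 43 over 6 days ⇒ peak ≥ ⌈43/6⌉ = 8, so 8 is optimal.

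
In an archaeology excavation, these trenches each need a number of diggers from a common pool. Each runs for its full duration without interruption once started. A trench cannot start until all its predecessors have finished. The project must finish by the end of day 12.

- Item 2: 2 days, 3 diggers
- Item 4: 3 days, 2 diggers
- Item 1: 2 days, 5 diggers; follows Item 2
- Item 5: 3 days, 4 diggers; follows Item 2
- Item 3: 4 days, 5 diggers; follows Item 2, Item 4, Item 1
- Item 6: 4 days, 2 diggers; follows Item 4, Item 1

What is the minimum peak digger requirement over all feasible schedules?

7

Early-start (Item 2@1, Item 4@1, Item 1@3, Item 5@3, Item 3@5, Item 6@5) gives peak 11: d1:5  d2:5  d3:11  d4:9  d5:11  d6:7  d7:7  d8:7  d9:0  d10:0  d11:0  d12:0.
Shift Item 5→5, Item 3→8.
Schedule Item 2@1, Item 4@1, Item 1@3, Item 5@5, Item 3@8, Item 6@5: d1:5  d2:5  d3:7  d4:5  d5:6  d6:6  d7:6  d8:7  d9:5  d10:5  d11:5  d12:0 — peak 7.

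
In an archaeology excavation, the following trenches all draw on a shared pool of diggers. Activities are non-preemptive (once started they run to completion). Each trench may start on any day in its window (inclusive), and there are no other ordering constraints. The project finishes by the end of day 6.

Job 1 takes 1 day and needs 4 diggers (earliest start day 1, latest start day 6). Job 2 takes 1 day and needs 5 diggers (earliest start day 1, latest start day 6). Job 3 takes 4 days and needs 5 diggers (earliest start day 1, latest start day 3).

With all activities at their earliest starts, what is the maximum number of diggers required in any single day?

Early-start schedule: Job 1@1, Job 2@1, Job 3@1.
Load per day: day 1: 14, day 2: 5, day 3: 5, day 4: 5, day 5: 0, day 6: 0.
Peak is 14.

14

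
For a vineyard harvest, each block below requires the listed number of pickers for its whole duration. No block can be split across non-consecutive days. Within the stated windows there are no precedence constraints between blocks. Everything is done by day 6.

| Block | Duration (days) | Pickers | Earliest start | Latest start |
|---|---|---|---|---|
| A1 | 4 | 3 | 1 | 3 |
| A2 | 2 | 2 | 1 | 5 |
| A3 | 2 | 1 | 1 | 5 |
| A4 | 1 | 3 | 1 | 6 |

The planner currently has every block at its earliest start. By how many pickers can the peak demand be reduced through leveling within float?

4

Early-start peak: d1:9  d2:6  d3:3  d4:3  d5:0  d6:0 ⇒ 9.
Leveled (A1@1, A2@1, A3@3, A4@5): d1:5  d2:5  d3:4  d4:4  d5:3  d6:0 ⇒ 5.
Reduction 9 − 5 = 4.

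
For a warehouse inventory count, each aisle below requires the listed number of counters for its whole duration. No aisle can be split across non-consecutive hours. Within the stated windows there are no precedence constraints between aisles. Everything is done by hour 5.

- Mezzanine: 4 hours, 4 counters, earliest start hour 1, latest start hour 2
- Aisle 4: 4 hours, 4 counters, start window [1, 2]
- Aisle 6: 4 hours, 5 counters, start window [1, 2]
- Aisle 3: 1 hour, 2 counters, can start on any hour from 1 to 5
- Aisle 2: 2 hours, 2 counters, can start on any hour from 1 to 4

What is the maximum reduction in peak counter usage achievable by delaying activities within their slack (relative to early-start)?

Early-start peak: h1:17  h2:15  h3:13  h4:13  h5:0 ⇒ 17.
Leveled (Mezzanine@1, Aisle 4@1, Aisle 6@1, Aisle 3@1, Aisle 2@2): h1:15  h2:15  h3:15  h4:13  h5:0 ⇒ 15.
Reduction 17 − 15 = 2.

2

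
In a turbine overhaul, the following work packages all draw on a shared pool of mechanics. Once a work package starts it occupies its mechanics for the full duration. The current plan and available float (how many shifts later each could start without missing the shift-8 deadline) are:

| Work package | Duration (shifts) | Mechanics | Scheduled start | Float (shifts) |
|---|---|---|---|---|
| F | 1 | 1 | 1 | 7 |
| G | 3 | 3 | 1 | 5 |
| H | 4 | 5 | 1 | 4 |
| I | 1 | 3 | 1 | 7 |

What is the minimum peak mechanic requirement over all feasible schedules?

Early-start (F@1, G@1, H@1, I@1) gives peak 12: s1:12  s2:8  s3:8  s4:5  s5:0  s6:0  s7:0  s8:0.
Shift H→4, I→8.
Schedule F@1, G@1, H@4, I@8: s1:4  s2:3  s3:3  s4:5  s5:5  s6:5  s7:5  s8:3 — peak 5.
Total mechanic-shifts = 33 over 8 shifts ⇒ peak ≥ ⌈33/8⌉ = 5, so 5 is optimal.

5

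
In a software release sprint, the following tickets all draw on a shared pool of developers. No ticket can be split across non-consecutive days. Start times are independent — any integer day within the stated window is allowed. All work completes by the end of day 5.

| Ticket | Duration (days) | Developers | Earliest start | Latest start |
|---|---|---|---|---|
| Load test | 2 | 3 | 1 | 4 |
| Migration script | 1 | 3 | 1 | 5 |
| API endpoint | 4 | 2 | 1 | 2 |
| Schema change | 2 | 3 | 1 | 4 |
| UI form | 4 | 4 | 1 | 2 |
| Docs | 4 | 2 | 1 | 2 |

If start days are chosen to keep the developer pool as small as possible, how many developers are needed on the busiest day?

Early-start (Load test@1, Migration script@1, API endpoint@1, Schema change@1, UI form@1, Docs@1) gives peak 17: d1:17  d2:14  d3:8  d4:8  d5:0.
Shift Schema change→3, UI form→2.
Schedule Load test@1, Migration script@1, API endpoint@1, Schema change@3, UI form@2, Docs@1: d1:10  d2:11  d3:11  d4:11  d5:4 — peak 11.

11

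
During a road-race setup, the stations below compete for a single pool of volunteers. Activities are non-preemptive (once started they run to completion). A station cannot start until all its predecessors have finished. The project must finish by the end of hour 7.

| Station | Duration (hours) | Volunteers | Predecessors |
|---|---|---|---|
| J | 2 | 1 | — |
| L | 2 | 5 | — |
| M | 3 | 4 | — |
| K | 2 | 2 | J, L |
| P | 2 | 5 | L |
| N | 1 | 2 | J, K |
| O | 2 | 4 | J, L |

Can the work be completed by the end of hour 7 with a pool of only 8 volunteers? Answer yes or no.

yes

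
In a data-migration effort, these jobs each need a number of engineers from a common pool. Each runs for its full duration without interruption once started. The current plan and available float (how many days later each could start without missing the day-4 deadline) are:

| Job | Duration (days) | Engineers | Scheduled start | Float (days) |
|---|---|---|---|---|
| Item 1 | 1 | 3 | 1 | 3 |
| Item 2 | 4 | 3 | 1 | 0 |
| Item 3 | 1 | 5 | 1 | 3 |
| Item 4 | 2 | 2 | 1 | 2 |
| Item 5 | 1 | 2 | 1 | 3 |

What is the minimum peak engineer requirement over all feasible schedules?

Early-start (Item 1@1, Item 2@1, Item 3@1, Item 4@1, Item 5@1) gives peak 15: d1:15  d2:5  d3:3  d4:3.
Shift Item 3→2, Item 4→3.
Schedule Item 1@1, Item 2@1, Item 3@2, Item 4@3, Item 5@1: d1:8  d2:8  d3:5  d4:5 — peak 8.

8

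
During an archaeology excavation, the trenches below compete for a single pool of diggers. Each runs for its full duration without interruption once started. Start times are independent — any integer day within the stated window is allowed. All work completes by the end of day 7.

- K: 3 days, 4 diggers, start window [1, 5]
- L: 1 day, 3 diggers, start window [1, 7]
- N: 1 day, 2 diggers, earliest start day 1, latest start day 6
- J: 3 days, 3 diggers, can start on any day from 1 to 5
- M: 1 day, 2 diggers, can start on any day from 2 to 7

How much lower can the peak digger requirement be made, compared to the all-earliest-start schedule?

Early-start peak: d1:12  d2:9  d3:7  d4:0  d5:0  d6:0  d7:0 ⇒ 12.
Leveled (K@1, L@4, N@4, J@5, M@5): d1:4  d2:4  d3:4  d4:5  d5:5  d6:3  d7:3 ⇒ 5.
Reduction 12 − 5 = 7.

7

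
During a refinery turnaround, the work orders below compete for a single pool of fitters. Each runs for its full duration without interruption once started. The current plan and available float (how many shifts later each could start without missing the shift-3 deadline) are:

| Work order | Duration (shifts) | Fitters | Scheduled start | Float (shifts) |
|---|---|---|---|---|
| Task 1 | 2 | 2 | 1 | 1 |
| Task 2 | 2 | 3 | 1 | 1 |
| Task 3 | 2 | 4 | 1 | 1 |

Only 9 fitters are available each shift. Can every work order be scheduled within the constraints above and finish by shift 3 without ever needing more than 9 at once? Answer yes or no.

Schedule Task 1@1, Task 2@1, Task 3@1: s1:9  s2:9  s3:0 — peak 9 ≤ 9.

yes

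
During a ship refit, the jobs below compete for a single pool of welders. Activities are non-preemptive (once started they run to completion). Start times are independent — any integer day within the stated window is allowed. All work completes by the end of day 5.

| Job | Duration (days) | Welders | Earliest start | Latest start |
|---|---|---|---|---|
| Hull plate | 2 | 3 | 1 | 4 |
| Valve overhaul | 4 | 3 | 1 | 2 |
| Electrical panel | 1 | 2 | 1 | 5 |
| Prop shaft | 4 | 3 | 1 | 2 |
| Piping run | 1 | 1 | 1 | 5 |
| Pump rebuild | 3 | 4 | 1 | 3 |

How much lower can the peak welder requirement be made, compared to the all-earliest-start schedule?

Early-start peak: d1:16  d2:13  d3:10  d4:6  d5:0 ⇒ 16.
Leveled (Hull plate@1, Valve overhaul@1, Electrical panel@1, Prop shaft@2, Piping run@1, Pump rebuild@3): d1:9  d2:9  d3:10  d4:10  d5:7 ⇒ 10.
Reduction 16 − 10 = 6.

6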